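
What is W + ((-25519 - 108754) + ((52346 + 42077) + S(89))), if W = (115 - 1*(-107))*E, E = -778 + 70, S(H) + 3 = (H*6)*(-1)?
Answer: -197563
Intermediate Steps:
S(H) = -3 - 6*H (S(H) = -3 + (H*6)*(-1) = -3 + (6*H)*(-1) = -3 - 6*H)
E = -708
W = -157176 (W = (115 - 1*(-107))*(-708) = (115 + 107)*(-708) = 222*(-708) = -157176)
W + ((-25519 - 108754) + ((52346 + 42077) + S(89))) = -157176 + ((-25519 - 108754) + ((52346 + 42077) + (-3 - 6*89))) = -157176 + (-134273 + (94423 + (-3 - 534))) = -157176 + (-134273 + (94423 - 537)) = -157176 + (-134273 + 93886) = -157176 - 40387 = -197563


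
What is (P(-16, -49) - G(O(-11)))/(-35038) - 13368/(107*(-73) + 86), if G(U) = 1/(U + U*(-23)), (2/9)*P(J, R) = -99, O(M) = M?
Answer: 9515228319/5458482425 ≈ 1.7432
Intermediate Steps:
P(J, R) = -891/2 (P(J, R) = (9/2)*(-99) = -891/2)
G(U) = -1/(22*U) (G(U) = 1/(U - 23*U) = 1/(-22*U) = -1/(22*U))
(P(-16, -49) - G(O(-11)))/(-35038) - 13368/(107*(-73) + 86) = (-891/2 - (-1)/(22*(-11)))/(-35038) - 13368/(107*(-73) + 86) = (-891/2 - (-1)*(-1)/(22*11))*(-1/35038) - 13368/(-7811 + 86) = (-891/2 - 1*1/242)*(-1/35038) - 13368/(-7725) = (-891/2 - 1/242)*(-1/35038) - 13368*(-1/7725) = -53906/121*(-1/35038) + 4456/2575 = 26953/2119799 + 4456/2575 = 9515228319/5458482425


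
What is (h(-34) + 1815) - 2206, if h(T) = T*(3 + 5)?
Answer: -663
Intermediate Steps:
h(T) = 8*T (h(T) = T*8 = 8*T)
(h(-34) + 1815) - 2206 = (8*(-34) + 1815) - 2206 = (-272 + 1815) - 2206 = 1543 - 2206 = -663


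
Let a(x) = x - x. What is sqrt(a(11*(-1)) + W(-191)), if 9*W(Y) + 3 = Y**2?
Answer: sqrt(36478)/3 ≈ 63.664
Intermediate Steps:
W(Y) = -1/3 + Y**2/9
a(x) = 0
sqrt(a(11*(-1)) + W(-191)) = sqrt(0 + (-1/3 + (1/9)*(-191)**2)) = sqrt(0 + (-1/3 + (1/9)*36481)) = sqrt(0 + (-1/3 + 36481/9)) = sqrt(0 + 36478/9) = sqrt(36478/9) = sqrt(36478)/3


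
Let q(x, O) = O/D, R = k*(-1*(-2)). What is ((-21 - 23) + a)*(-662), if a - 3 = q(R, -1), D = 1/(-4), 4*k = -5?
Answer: 24494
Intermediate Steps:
k = -5/4 (k = (¼)*(-5) = -5/4 ≈ -1.2500)
D = -¼ (D = 1*(-¼) = -¼ ≈ -0.25000)
R = -5/2 (R = -(-5)*(-2)/4 = -5/4*2 = -5/2 ≈ -2.5000)
q(x, O) = -4*O (q(x, O) = O/(-¼) = O*(-4) = -4*O)
a = 7 (a = 3 - 4*(-1) = 3 + 4 = 7)
((-21 - 23) + a)*(-662) = ((-21 - 23) + 7)*(-662) = (-44 + 7)*(-662) = -37*(-662) = 24494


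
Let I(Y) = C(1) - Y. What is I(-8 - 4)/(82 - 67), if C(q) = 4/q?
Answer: 16/15 ≈ 1.0667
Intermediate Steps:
I(Y) = 4 - Y (I(Y) = 4/1 - Y = 4*1 - Y = 4 - Y)
I(-8 - 4)/(82 - 67) = (4 - (-8 - 4))/(82 - 67) = (4 - 1*(-12))/15 = (4 + 12)*(1/15) = 16*(1/15) = 16/15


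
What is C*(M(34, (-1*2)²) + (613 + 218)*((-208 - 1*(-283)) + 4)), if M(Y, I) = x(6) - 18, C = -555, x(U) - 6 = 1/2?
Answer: -72857625/2 ≈ -3.6429e+7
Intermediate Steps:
x(U) = 13/2 (x(U) = 6 + 1/2 = 6 + ½ = 13/2)
M(Y, I) = -23/2 (M(Y, I) = 13/2 - 18 = -23/2)
C*(M(34, (-1*2)²) + (613 + 218)*((-208 - 1*(-283)) + 4)) = -555*(-23/2 + (613 + 218)*((-208 - 1*(-283)) + 4)) = -555*(-23/2 + 831*((-208 + 283) + 4)) = -555*(-23/2 + 831*(75 + 4)) = -555*(-23/2 + 831*79) = -555*(-23/2 + 65649) = -555*131275/2 = -72857625/2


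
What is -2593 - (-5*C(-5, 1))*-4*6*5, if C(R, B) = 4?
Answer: -4993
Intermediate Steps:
-2593 - (-5*C(-5, 1))*-4*6*5 = -2593 - (-5*4)*-4*6*5 = -2593 - (-20)*(-24*5) = -2593 - (-20)*(-120) = -2593 - 1*2400 = -2593 - 2400 = -4993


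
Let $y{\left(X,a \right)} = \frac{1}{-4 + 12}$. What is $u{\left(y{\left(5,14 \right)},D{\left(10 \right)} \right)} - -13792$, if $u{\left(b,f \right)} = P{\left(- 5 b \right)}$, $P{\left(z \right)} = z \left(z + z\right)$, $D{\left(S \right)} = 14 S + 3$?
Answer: $\frac{441369}{32} \approx 13793.0$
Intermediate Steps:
$D{\left(S \right)} = 3 + 14 S$
$y{\left(X,a \right)} = \frac{1}{8}$
$P{\left(z \right)} = 2 z^{2}$ ($P{\left(z \right)} = z 2 z = 2 z^{2}$)
$u{\left(b,f \right)} = 50 b^{2}$ ($u{\left(b,f \right)} = 2 \left(- 5 b\right)^{2} = 2 \cdot 25 b^{2} = 50 b^{2}$)
$u{\left(y{\left(5,14 \right)},D{\left(10 \right)} \right)} - -13792 = \frac{50}{64} - -13792 = 50 \cdot \frac{1}{64} + 13792 = \frac{25}{32} + 13792 = \frac{441369}{32}$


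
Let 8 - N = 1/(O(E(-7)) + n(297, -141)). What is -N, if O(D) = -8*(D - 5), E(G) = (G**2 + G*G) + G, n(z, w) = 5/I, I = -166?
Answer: -913870/114213 ≈ -8.0014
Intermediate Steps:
n(z, w) = -5/166 (n(z, w) = 5/(-166) = 5*(-1/166) = -5/166)
E(G) = G + 2*G**2 (E(G) = (G**2 + G**2) + G = 2*G**2 + G = G + 2*G**2)
O(D) = 40 - 8*D (O(D) = -8*(-5 + D) = 40 - 8*D)
N = 913870/114213 (N = 8 - 1/((40 - (-56)*(1 + 2*(-7))) - 5/166) = 8 - 1/((40 - (-56)*(1 - 14)) - 5/166) = 8 - 1/((40 - (-56)*(-13)) - 5/166) = 8 - 1/((40 - 8*91) - 5/166) = 8 - 1/((40 - 728) - 5/166) = 8 - 1/(-688 - 5/166) = 8 - 1/(-114213/166) = 8 - 1*(-166/114213) = 8 + 166/114213 = 913870/114213 ≈ 8.0014)
-N = -1*913870/114213 = -913870/114213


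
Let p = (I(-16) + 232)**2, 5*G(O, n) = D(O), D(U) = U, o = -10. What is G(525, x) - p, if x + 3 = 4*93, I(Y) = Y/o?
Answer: -1361599/25 ≈ -54464.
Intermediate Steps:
I(Y) = -Y/10 (I(Y) = Y/(-10) = Y*(-1/10) = -Y/10)
x = 369 (x = -3 + 4*93 = -3 + 372 = 369)
G(O, n) = O/5
p = 1364224/25 (p = (-1/10*(-16) + 232)**2 = (8/5 + 232)**2 = (1168/5)**2 = 1364224/25 ≈ 54569.)
G(525, x) - p = (1/5)*525 - 1*1364224/25 = 105 - 1364224/25 = -1361599/25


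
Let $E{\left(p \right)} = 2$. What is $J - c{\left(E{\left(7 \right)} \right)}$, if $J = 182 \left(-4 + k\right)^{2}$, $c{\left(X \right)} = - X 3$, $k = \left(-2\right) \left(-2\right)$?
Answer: $6$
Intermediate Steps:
$k = 4$
$c{\left(X \right)} = - 3 X$
$J = 0$ ($J = 182 \left(-4 + 4\right)^{2} = 182 \cdot 0^{2} = 182 \cdot 0 = 0$)
$J - c{\left(E{\left(7 \right)} \right)} = 0 - \left(-3\right) 2 = 0 - -6 = 0 + 6 = 6$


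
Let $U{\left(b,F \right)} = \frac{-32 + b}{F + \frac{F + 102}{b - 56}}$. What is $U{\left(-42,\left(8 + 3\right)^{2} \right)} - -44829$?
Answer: $\frac{521578163}{11635} \approx 44828.0$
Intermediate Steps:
$U{\left(b,F \right)} = \frac{-32 + b}{F + \frac{102 + F}{-56 + b}}$
$U{\left(-42,\left(8 + 3\right)^{2} \right)} - -44829 = \frac{1792 + \left(-42\right)^{2} - -3696}{102 - 55 \left(8 + 3\right)^{2} + \left(8 + 3\right)^{2} \left(-42\right)} - -44829 = \frac{1792 + 1764 + 3696}{102 - 55 \cdot 11^{2} + 11^{2} \left(-42\right)} + 44829 = \frac{1}{102 - 6655 + 121 \left(-42\right)} 7252 + 44829 = \frac{1}{102 - 6655 - 5082} \cdot 7252 + 44829 = \frac{1}{-11635} \cdot 7252 + 44829 = \left(- \frac{1}{11635}\right) 7252 + 44829 = - \frac{7252}{11635} + 44829 = \frac{521578163}{11635}$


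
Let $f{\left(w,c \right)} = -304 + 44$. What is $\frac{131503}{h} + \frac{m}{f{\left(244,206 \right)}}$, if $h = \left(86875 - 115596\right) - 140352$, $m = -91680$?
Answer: $\frac{773321093}{2197949} \approx 351.84$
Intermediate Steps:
$f{\left(w,c \right)} = -260$
$h = -169073$ ($h = -28721 - 140352 = -169073$)
$\frac{131503}{h} + \frac{m}{f{\left(244,206 \right)}} = \frac{131503}{-169073} - \frac{91680}{-260} = 131503 \left(- \frac{1}{169073}\right) - - \frac{4584}{13} = - \frac{131503}{169073} + \frac{4584}{13} = \frac{773321093}{2197949}$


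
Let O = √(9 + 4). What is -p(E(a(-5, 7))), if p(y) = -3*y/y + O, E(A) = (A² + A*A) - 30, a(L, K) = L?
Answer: 3 - √13 ≈ -0.60555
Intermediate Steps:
E(A) = -30 + 2*A² (E(A) = (A² + A²) - 30 = 2*A² - 30 = -30 + 2*A²)
O = √13 ≈ 3.6056
p(y) = -3 + √13 (p(y) = -3*y/y + √13 = -3*1 + √13 = -3 + √13)
-p(E(a(-5, 7))) = -(-3 + √13) = 3 - √13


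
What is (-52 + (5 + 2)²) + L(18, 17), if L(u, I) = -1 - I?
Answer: -21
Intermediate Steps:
(-52 + (5 + 2)²) + L(18, 17) = (-52 + (5 + 2)²) + (-1 - 1*17) = (-52 + 7²) + (-1 - 17) = (-52 + 49) - 18 = -3 - 18 = -21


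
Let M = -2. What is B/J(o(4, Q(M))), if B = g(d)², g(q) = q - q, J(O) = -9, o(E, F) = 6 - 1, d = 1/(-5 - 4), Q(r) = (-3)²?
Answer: 0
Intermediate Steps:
Q(r) = 9
d = -⅑ (d = 1/(-9) = -⅑ ≈ -0.11111)
o(E, F) = 5
g(q) = 0
B = 0 (B = 0² = 0)
B/J(o(4, Q(M))) = 0/(-9) = 0*(-⅑) = 0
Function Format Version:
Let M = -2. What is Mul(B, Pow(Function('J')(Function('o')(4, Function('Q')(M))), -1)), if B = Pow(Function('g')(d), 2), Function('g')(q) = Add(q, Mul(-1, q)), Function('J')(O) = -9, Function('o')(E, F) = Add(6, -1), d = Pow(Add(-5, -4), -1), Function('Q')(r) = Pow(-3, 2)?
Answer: 0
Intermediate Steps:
Function('Q')(r) = 9
d = Rational(-1, 9) (d = Pow(-9, -1) = Rational(-1, 9) ≈ -0.11111)
Function('o')(E, F) = 5
Function('g')(q) = 0
B = 0 (B = Pow(0, 2) = 0)
Mul(B, Pow(Function('J')(Function('o')(4, Function('Q')(M))), -1)) = Mul(0, Pow(-9, -1)) = Mul(0, Rational(-1, 9)) = 0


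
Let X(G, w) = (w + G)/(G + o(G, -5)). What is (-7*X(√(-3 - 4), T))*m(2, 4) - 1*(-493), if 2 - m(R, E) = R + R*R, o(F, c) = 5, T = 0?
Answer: 3993/8 + 35*I*√7/8 ≈ 499.13 + 11.575*I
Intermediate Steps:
X(G, w) = (G + w)/(5 + G) (X(G, w) = (w + G)/(G + 5) = (G + w)/(5 + G))
m(R, E) = 2 - R - R² (m(R, E) = 2 - (R + R*R) = 2 - (R + R²) = 2 + (-R - R²) = 2 - R - R²)
(-7*X(√(-3 - 4), T))*m(2, 4) - 1*(-493) = (-7*(√(-3 - 4) + 0)/(5 + √(-3 - 4)))*(2 - 1*2 - 1*2²) - 1*(-493) = (-7*(√(-7) + 0)/(5 + √(-7)))*(2 - 2 - 1*4) + 493 = (-7*(I*√7 + 0)/(5 + I*√7))*(2 - 2 - 4) + 493 = -7*I*√7/(5 + I*√7)*(-4) + 493 = 28*I*√7/(5 + I*√7) + 493 = 493 + 28*I*√7/(5 + I*√7)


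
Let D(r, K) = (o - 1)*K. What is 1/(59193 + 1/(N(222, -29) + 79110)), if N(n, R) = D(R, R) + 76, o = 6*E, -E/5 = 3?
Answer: 81825/4843467226 ≈ 1.6894e-5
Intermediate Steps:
E = -15 (E = -5*3 = -15)
o = -90 (o = 6*(-15) = -90)
D(r, K) = -91*K (D(r, K) = (-90 - 1)*K = -91*K)
N(n, R) = 76 - 91*R (N(n, R) = -91*R + 76 = 76 - 91*R)
1/(59193 + 1/(N(222, -29) + 79110)) = 1/(59193 + 1/((76 - 91*(-29)) + 79110)) = 1/(59193 + 1/((76 + 2639) + 79110)) = 1/(59193 + 1/(2715 + 79110)) = 1/(59193 + 1/81825) = 1/(4843467226/81825) = 81825/4843467226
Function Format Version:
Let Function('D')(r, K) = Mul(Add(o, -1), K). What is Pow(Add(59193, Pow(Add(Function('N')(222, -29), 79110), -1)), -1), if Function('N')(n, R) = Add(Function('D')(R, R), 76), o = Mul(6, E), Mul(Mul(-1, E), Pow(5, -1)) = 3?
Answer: Rational(81825, 4843467226) ≈ 1.6894e-5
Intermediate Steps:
E = -15 (E = Mul(-5, 3) = -15)
o = -90 (o = Mul(6, -15) = -90)
Function('D')(r, K) = Mul(-91, K) (Function('D')(r, K) = Mul(Add(-90, -1), K) = Mul(-91, K))
Function('N')(n, R) = Add(76, Mul(-91, R)) (Function('N')(n, R) = Add(Mul(-91, R), 76) = Add(76, Mul(-91, R)))
Pow(Add(59193, Pow(Add(Function('N')(222, -29), 79110), -1)), -1) = Pow(Add(59193, Pow(Add(Add(76, Mul(-91, -29)), 79110), -1)), -1) = Pow(Add(59193, Pow(Add(Add(76, 2639), 79110), -1)), -1) = Pow(Add(59193, Pow(Add(2715, 79110), -1)), -1) = Pow(Add(59193, Pow(81825, -1)), -1) = Pow(Add(59193, Rational(1, 81825)), -1) = Pow(Rational(4843467226, 81825), -1) = Rational(81825, 4843467226)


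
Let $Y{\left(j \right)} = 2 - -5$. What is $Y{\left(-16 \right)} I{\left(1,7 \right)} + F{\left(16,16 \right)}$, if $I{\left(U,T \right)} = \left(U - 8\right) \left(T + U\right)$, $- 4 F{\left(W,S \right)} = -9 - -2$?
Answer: $- \frac{1561}{4} \approx -390.25$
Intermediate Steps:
$Y{\left(j \right)} = 7$ ($Y{\left(j \right)} = 2 + 5 = 7$)
$F{\left(W,S \right)} = \frac{7}{4}$ ($F{\left(W,S \right)} = - \frac{-9 - -2}{4} = - \frac{-9 + 2}{4} = \left(- \frac{1}{4}\right) \left(-7\right) = \frac{7}{4}$)
$I{\left(U,T \right)} = \left(-8 + U\right) \left(T + U\right)$
$Y{\left(-16 \right)} I{\left(1,7 \right)} + F{\left(16,16 \right)} = 7 \left(1^{2} - 56 - 8 + 7 \cdot 1\right) + \frac{7}{4} = 7 \left(1 - 56 - 8 + 7\right) + \frac{7}{4} = 7 \left(-56\right) + \frac{7}{4} = -392 + \frac{7}{4} = - \frac{1561}{4}$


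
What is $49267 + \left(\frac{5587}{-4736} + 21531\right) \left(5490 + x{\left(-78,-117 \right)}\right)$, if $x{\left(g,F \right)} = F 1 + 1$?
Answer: $\frac{7408033367}{64} \approx 1.1575 \cdot 10^{8}$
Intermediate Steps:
$x{\left(g,F \right)} = 1 + F$ ($x{\left(g,F \right)} = F + 1 = 1 + F$)
$49267 + \left(\frac{5587}{-4736} + 21531\right) \left(5490 + x{\left(-78,-117 \right)}\right) = 49267 + \left(\frac{5587}{-4736} + 21531\right) \left(5490 + \left(1 - 117\right)\right) = 49267 + \left(5587 \left(- \frac{1}{4736}\right) + 21531\right) \left(5490 - 116\right) = 49267 + \left(- \frac{151}{128} + 21531\right) 5374 = 49267 + \frac{2755817}{128} \cdot 5374 = 49267 + \frac{7404880279}{64} = \frac{7408033367}{64}$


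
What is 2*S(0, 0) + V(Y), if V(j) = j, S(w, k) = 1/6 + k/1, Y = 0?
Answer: ⅓ ≈ 0.33333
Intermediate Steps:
S(w, k) = ⅙ + k (S(w, k) = 1*(⅙) + k*1 = ⅙ + k)
2*S(0, 0) + V(Y) = 2*(⅙ + 0) + 0 = 2*(⅙) + 0 = ⅓ + 0 = ⅓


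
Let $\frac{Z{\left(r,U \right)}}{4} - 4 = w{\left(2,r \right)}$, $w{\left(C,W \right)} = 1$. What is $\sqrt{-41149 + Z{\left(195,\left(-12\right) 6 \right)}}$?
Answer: $i \sqrt{41129} \approx 202.8 i$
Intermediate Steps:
$Z{\left(r,U \right)} = 20$ ($Z{\left(r,U \right)} = 16 + 4 \cdot 1 = 16 + 4 = 20$)
$\sqrt{-41149 + Z{\left(195,\left(-12\right) 6 \right)}} = \sqrt{-41149 + 20} = \sqrt{-41129} = i \sqrt{41129}$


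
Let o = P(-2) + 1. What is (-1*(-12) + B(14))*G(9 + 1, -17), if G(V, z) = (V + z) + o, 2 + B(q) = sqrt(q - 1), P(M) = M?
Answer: -80 - 8*sqrt(13) ≈ -108.84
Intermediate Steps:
B(q) = -2 + sqrt(-1 + q) (B(q) = -2 + sqrt(q - 1) = -2 + sqrt(-1 + q))
o = -1 (o = -2 + 1 = -1)
G(V, z) = -1 + V + z (G(V, z) = (V + z) - 1 = -1 + V + z)
(-1*(-12) + B(14))*G(9 + 1, -17) = (-1*(-12) + (-2 + sqrt(-1 + 14)))*(-1 + (9 + 1) - 17) = (12 + (-2 + sqrt(13)))*(-1 + 10 - 17) = (10 + sqrt(13))*(-8) = -80 - 8*sqrt(13)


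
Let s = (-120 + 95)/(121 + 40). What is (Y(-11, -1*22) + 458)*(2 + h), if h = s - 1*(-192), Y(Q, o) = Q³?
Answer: -27245457/161 ≈ -1.6923e+5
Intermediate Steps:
s = -25/161 ≈ -0.15528
h = 30887/161 (h = -25/161 - 1*(-192) = -25/161 + 192 = 30887/161 ≈ 191.84)
(Y(-11, -1*22) + 458)*(2 + h) = ((-11)³ + 458)*(2 + 30887/161) = (-1331 + 458)*(31209/161) = -873*31209/161 = -27245457/161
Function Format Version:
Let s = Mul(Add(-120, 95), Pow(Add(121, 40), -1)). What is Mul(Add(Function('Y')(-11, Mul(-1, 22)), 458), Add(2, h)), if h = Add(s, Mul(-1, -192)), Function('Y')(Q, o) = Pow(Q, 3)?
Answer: Rational(-27245457, 161) ≈ -1.6923e+5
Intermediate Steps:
s = Rational(-25, 161) (s = Mul(-25, Pow(161, -1)) = Mul(-25, Rational(1, 161)) = Rational(-25, 161) ≈ -0.15528)
h = Rational(30887, 161) (h = Add(Rational(-25, 161), Mul(-1, -192)) = Add(Rational(-25, 161), 192) = Rational(30887, 161) ≈ 191.84)
Mul(Add(Function('Y')(-11, Mul(-1, 22)), 458), Add(2, h)) = Mul(Add(Pow(-11, 3), 458), Add(2, Rational(30887, 161))) = Mul(Add(-1331, 458), Rational(31209, 161)) = Mul(-873, Rational(31209, 161)) = Rational(-27245457, 161)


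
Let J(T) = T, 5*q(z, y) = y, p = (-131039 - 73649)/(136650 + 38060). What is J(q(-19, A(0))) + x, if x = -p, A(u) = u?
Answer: 102344/87355 ≈ 1.1716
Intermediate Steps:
p = -102344/87355 (p = -204688/174710 = -204688*1/174710 = -102344/87355 ≈ -1.1716)
q(z, y) = y/5
x = 102344/87355 (x = -1*(-102344/87355) = 102344/87355 ≈ 1.1716)
J(q(-19, A(0))) + x = (1/5)*0 + 102344/87355 = 0 + 102344/87355 = 102344/87355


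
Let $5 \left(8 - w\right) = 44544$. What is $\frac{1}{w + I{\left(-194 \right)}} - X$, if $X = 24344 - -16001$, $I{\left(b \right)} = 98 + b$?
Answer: $- \frac{1814879485}{44984} \approx -40345.0$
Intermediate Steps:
$w = - \frac{44504}{5}$ ($w = 8 - \frac{44544}{5} = - \frac{44504}{5} \approx -8900.8$)
$X = 40345$ ($X = 24344 + 16001 = 40345$)
$\frac{1}{w + I{\left(-194 \right)}} - X = \frac{1}{- \frac{44504}{5} + \left(98 - 194\right)} - 40345 = \frac{1}{- \frac{44504}{5} - 96} - 40345 = \frac{1}{- \frac{44984}{5}} - 40345 = - \frac{5}{44984} - 40345 = - \frac{1814879485}{44984}$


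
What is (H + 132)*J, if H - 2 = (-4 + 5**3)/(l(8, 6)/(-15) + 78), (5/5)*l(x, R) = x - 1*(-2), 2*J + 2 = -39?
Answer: -1289491/464 ≈ -2779.1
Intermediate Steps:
J = -41/2 (J = -1 + (1/2)*(-39) = -1 - 39/2 = -41/2 ≈ -20.500)
l(x, R) = 2 + x (l(x, R) = x - 1*(-2) = x + 2 = 2 + x)
H = 827/232 (H = 2 + (-4 + 5**3)/((2 + 8)/(-15) + 78) = 2 + (-4 + 125)/(10*(-1/15) + 78) = 2 + 121/(-2/3 + 78) = 2 + 121/(232/3) = 2 + 121*(3/232) = 2 + 363/232 = 827/232 ≈ 3.5647)
(H + 132)*J = (827/232 + 132)*(-41/2) = (31451/232)*(-41/2) = -1289491/464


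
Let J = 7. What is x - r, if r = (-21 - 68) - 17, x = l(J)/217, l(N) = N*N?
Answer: 3293/31 ≈ 106.23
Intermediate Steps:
l(N) = N**2
x = 7/31 (x = 7**2/217 = 49*(1/217) = 7/31 ≈ 0.22581)
r = -106 (r = -89 - 17 = -106)
x - r = 7/31 - 1*(-106) = 7/31 + 106 = 3293/31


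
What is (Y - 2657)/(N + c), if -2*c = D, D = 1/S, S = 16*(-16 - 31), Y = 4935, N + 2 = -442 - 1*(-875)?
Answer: 51136/9675 ≈ 5.2854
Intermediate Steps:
N = 431 (N = -2 + (-442 - 1*(-875)) = -2 + (-442 + 875) = -2 + 433 = 431)
S = -752 (S = 16*(-47) = -752)
D = -1/752 (D = 1/(-752) = -1/752 ≈ -0.0013298)
c = 1/1504 (c = -½*(-1/752) = 1/1504 ≈ 0.00066489)
(Y - 2657)/(N + c) = (4935 - 2657)/(431 + 1/1504) = 2278/(648225/1504) = 2278*(1504/648225) = 51136/9675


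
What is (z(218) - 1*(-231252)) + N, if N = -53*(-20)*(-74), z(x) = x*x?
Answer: 200336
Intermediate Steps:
z(x) = x²
N = -78440 (N = 1060*(-74) = -78440)
(z(218) - 1*(-231252)) + N = (218² - 1*(-231252)) - 78440 = (47524 + 231252) - 78440 = 278776 - 78440 = 200336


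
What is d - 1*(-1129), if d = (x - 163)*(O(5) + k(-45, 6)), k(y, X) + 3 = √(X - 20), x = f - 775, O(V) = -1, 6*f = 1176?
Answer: 4097 - 742*I*√14 ≈ 4097.0 - 2776.3*I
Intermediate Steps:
f = 196 (f = (⅙)*1176 = 196)
x = -579 (x = 196 - 775 = -579)
k(y, X) = -3 + √(-20 + X) (k(y, X) = -3 + √(X - 20) = -3 + √(-20 + X))
d = 2968 - 742*I*√14 (d = (-579 - 163)*(-1 + (-3 + √(-20 + 6))) = -742*(-1 + (-3 + √(-14))) = -742*(-1 + (-3 + I*√14)) = -742*(-4 + I*√14) = 2968 - 742*I*√14 ≈ 2968.0 - 2776.3*I)
d - 1*(-1129) = (2968 - 742*I*√14) - 1*(-1129) = (2968 - 742*I*√14) + 1129 = 4097 - 742*I*√14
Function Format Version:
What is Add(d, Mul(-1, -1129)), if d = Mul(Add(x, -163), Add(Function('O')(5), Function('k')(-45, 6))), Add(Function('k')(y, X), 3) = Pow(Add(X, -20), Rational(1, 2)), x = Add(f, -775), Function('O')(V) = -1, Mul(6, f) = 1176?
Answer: Add(4097, Mul(-742, I, Pow(14, Rational(1, 2)))) ≈ Add(4097.0, Mul(-2776.3, I))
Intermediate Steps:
f = 196 (f = Mul(Rational(1, 6), 1176) = 196)
x = -579 (x = Add(196, -775) = -579)
Function('k')(y, X) = Add(-3, Pow(Add(-20, X), Rational(1, 2))) (Function('k')(y, X) = Add(-3, Pow(Add(X, -20), Rational(1, 2))) = Add(-3, Pow(Add(-20, X), Rational(1, 2))))
d = Add(2968, Mul(-742, I, Pow(14, Rational(1, 2)))) (d = Mul(Add(-579, -163), Add(-1, Add(-3, Pow(Add(-20, 6), Rational(1, 2))))) = Mul(-742, Add(-1, Add(-3, Pow(-14, Rational(1, 2))))) = Mul(-742, Add(-1, Add(-3, Mul(I, Pow(14, Rational(1, 2)))))) = Mul(-742, Add(-4, Mul(I, Pow(14, Rational(1, 2))))) = Add(2968, Mul(-742, I, Pow(14, Rational(1, 2)))) ≈ Add(2968.0, Mul(-2776.3, I)))
Add(d, Mul(-1, -1129)) = Add(Add(2968, Mul(-742, I, Pow(14, Rational(1, 2)))), Mul(-1, -1129)) = Add(Add(2968, Mul(-742, I, Pow(14, Rational(1, 2)))), 1129) = Add(4097, Mul(-742, I, Pow(14, Rational(1, 2))))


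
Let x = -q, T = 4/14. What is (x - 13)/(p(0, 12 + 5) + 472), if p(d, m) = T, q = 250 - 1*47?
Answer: -252/551 ≈ -0.45735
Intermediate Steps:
q = 203 (q = 250 - 47 = 203)
T = 2/7 (T = 4*(1/14) = 2/7 ≈ 0.28571)
p(d, m) = 2/7
x = -203 (x = -1*203 = -203)
(x - 13)/(p(0, 12 + 5) + 472) = (-203 - 13)/(2/7 + 472) = -216/3306/7 = -216*7/3306 = -252/551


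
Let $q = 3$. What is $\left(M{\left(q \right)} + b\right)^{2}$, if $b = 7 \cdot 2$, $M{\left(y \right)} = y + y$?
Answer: $400$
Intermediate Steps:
$M{\left(y \right)} = 2 y$
$b = 14$
$\left(M{\left(q \right)} + b\right)^{2} = \left(2 \cdot 3 + 14\right)^{2} = \left(6 + 14\right)^{2} = 20^{2} = 400$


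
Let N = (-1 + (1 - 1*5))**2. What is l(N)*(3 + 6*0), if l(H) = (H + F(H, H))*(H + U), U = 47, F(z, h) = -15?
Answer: 2160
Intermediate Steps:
N = 25 (N = (-1 + (1 - 5))**2 = (-1 - 4)**2 = (-5)**2 = 25)
l(H) = (-15 + H)*(47 + H) (l(H) = (H - 15)*(H + 47) = (-15 + H)*(47 + H))
l(N)*(3 + 6*0) = (-705 + 25**2 + 32*25)*(3 + 6*0) = (-705 + 625 + 800)*(3 + 0) = 720*3 = 2160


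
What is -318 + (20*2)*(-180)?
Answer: -7518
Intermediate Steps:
-318 + (20*2)*(-180) = -318 + 40*(-180) = -318 - 7200 = -7518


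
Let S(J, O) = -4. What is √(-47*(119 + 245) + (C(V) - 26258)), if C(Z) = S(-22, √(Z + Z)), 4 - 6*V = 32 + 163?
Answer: I*√43370 ≈ 208.25*I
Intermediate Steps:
V = -191/6 (V = ⅔ - (32 + 163)/6 = ⅔ - ⅙*195 = ⅔ - 65/2 = -191/6 ≈ -31.833)
C(Z) = -4
√(-47*(119 + 245) + (C(V) - 26258)) = √(-47*(119 + 245) + (-4 - 26258)) = √(-47*364 - 26262) = √(-17108 - 26262) = √(-43370) = I*√43370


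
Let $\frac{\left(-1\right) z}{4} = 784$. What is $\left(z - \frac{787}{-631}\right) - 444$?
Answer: $- \frac{2258193}{631} \approx -3578.8$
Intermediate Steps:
$z = -3136$ ($z = \left(-4\right) 784 = -3136$)
$\left(z - \frac{787}{-631}\right) - 444 = \left(-3136 - \frac{787}{-631}\right) - 444 = \left(-3136 - - \frac{787}{631}\right) - 444 = \left(-3136 + \frac{787}{631}\right) - 444 = - \frac{1978029}{631} - 444 = - \frac{2258193}{631}$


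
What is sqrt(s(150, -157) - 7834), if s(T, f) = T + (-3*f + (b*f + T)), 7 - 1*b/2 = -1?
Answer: 5*I*sqrt(383) ≈ 97.852*I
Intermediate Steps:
b = 16 (b = 14 - 2*(-1) = 14 + 2 = 16)
s(T, f) = 2*T + 13*f (s(T, f) = T + (-3*f + (16*f + T)) = T + (-3*f + (T + 16*f)) = T + (T + 13*f) = 2*T + 13*f)
sqrt(s(150, -157) - 7834) = sqrt((2*150 + 13*(-157)) - 7834) = sqrt((300 - 2041) - 7834) = sqrt(-1741 - 7834) = sqrt(-9575) = 5*I*sqrt(383)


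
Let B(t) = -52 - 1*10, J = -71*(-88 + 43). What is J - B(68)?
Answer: 3257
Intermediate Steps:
J = 3195 (J = -71*(-45) = 3195)
B(t) = -62 (B(t) = -52 - 10 = -62)
J - B(68) = 3195 - 1*(-62) = 3195 + 62 = 3257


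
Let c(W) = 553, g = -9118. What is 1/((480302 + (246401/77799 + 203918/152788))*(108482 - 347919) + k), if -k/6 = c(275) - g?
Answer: -5943376806/683507386540186877695 ≈ -8.6954e-12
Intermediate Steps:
k = -58026 (k = -6*(553 - 1*(-9118)) = -6*(553 + 9118) = -6*9671 = -58026)
1/((480302 + (246401/77799 + 203918/152788))*(108482 - 347919) + k) = 1/((480302 + (246401/77799 + 203918/152788))*(108482 - 347919) - 58026) = 1/((480302 + (246401*(1/77799) + 203918*(1/152788)))*(-239437) - 58026) = 1/((480302 + (246401/77799 + 101959/76394))*(-239437) - 58026) = 1/((480302 + 26755866235/5943376806)*(-239437) - 58026) = 1/((2854642522541647/5943376806)*(-239437) - 58026) = 1/(-683507041669804332739/5943376806 - 58026) = 1/(-683507386540186877695/5943376806) = -5943376806/683507386540186877695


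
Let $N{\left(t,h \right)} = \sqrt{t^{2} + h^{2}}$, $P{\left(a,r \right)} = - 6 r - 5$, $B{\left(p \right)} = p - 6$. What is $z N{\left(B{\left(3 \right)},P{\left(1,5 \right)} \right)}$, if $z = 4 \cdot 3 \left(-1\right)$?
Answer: $- 12 \sqrt{1234} \approx -421.54$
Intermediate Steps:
$B{\left(p \right)} = -6 + p$
$P{\left(a,r \right)} = -5 - 6 r$
$z = -12$ ($z = 12 \left(-1\right) = -12$)
$N{\left(t,h \right)} = \sqrt{h^{2} + t^{2}}$
$z N{\left(B{\left(3 \right)},P{\left(1,5 \right)} \right)} = - 12 \sqrt{\left(-5 - 30\right)^{2} + \left(-6 + 3\right)^{2}} = - 12 \sqrt{\left(-5 - 30\right)^{2} + \left(-3\right)^{2}} = - 12 \sqrt{\left(-35\right)^{2} + 9} = - 12 \sqrt{1225 + 9} = - 12 \sqrt{1234}$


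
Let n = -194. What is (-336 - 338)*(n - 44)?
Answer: 160412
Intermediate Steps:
(-336 - 338)*(n - 44) = (-336 - 338)*(-194 - 44) = -674*(-238) = 160412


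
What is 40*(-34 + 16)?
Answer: -720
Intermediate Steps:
40*(-34 + 16) = 40*(-18) = -720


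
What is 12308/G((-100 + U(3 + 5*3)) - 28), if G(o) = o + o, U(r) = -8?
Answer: -181/4 ≈ -45.250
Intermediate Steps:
G(o) = 2*o
12308/G((-100 + U(3 + 5*3)) - 28) = 12308/((2*((-100 - 8) - 28))) = 12308/((2*(-108 - 28))) = 12308/((2*(-136))) = 12308/(-272) = 12308*(-1/272) = -181/4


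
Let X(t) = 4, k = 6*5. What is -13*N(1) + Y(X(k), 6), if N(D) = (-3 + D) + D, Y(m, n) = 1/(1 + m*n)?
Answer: 326/25 ≈ 13.040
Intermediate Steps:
k = 30
N(D) = -3 + 2*D
-13*N(1) + Y(X(k), 6) = -13*(-3 + 2*1) + 1/(1 + 4*6) = -13*(-3 + 2) + 1/(1 + 24) = -13*(-1) + 1/25 = 13 + 1/25 = 326/25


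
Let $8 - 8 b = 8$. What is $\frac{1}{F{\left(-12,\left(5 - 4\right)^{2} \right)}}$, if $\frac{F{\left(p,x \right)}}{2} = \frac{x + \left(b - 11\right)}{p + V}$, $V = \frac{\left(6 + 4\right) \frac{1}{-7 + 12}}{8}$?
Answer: $\frac{47}{80} \approx 0.5875$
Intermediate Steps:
$b = 0$ ($b = 1 - 1 = 0$)
$V = \frac{1}{4}$ ($V = \frac{10}{5} \cdot \frac{1}{8} = 10 \cdot \frac{1}{5} \cdot \frac{1}{8} = 2 \cdot \frac{1}{8} = \frac{1}{4} \approx 0.25$)
$F{\left(p,x \right)} = \frac{2 \left(-11 + x\right)}{\frac{1}{4} + p}$ ($F{\left(p,x \right)} = 2 \frac{x + \left(0 - 11\right)}{p + \frac{1}{4}} = 2 \frac{x + \left(0 - 11\right)}{\frac{1}{4} + p} = 2 \frac{x - 11}{\frac{1}{4} + p} = 2 \frac{-11 + x}{\frac{1}{4} + p} = \frac{2 \left(-11 + x\right)}{\frac{1}{4} + p}$)
$\frac{1}{F{\left(-12,\left(5 - 4\right)^{2} \right)}} = \frac{1}{8 \frac{1}{1 + 4 \left(-12\right)} \left(-11 + \left(5 - 4\right)^{2}\right)} = \frac{1}{8 \frac{1}{1 - 48} \left(-11 + 1^{2}\right)} = \frac{1}{8 \frac{1}{-47} \left(-11 + 1\right)} = \frac{1}{8 \left(- \frac{1}{47}\right) \left(-10\right)} = \frac{1}{\frac{80}{47}} = \frac{47}{80}$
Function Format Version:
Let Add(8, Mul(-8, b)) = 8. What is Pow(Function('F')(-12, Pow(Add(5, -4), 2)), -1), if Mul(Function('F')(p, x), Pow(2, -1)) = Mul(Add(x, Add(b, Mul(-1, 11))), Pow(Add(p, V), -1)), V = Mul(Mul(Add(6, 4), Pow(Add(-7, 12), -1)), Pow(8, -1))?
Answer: Rational(47, 80) ≈ 0.58750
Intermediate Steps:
b = 0 (b = Add(1, Mul(Rational(-1, 8), 8)) = Add(1, -1) = 0)
V = Rational(1, 4) (V = Mul(Mul(10, Pow(5, -1)), Rational(1, 8)) = Mul(Mul(10, Rational(1, 5)), Rational(1, 8)) = Mul(2, Rational(1, 8)) = Rational(1, 4) ≈ 0.25000)
Function('F')(p, x) = Mul(2, Pow(Add(Rational(1, 4), p), -1), Add(-11, x)) (Function('F')(p, x) = Mul(2, Mul(Add(x, Add(0, Mul(-1, 11))), Pow(Add(p, Rational(1, 4)), -1))) = Mul(2, Mul(Add(x, Add(0, -11)), Pow(Add(Rational(1, 4), p), -1))) = Mul(2, Mul(Add(x, -11), Pow(Add(Rational(1, 4), p), -1))) = Mul(2, Mul(Add(-11, x), Pow(Add(Rational(1, 4), p), -1))) = Mul(2, Mul(Pow(Add(Rational(1, 4), p), -1), Add(-11, x))) = Mul(2, Pow(Add(Rational(1, 4), p), -1), Add(-11, x)))
Pow(Function('F')(-12, Pow(Add(5, -4), 2)), -1) = Pow(Mul(8, Pow(Add(1, Mul(4, -12)), -1), Add(-11, Pow(Add(5, -4), 2))), -1) = Pow(Mul(8, Pow(Add(1, -48), -1), Add(-11, Pow(1, 2))), -1) = Pow(Mul(8, Pow(-47, -1), Add(-11, 1)), -1) = Pow(Mul(8, Rational(-1, 47), -10), -1) = Pow(Rational(80, 47), -1) = Rational(47, 80)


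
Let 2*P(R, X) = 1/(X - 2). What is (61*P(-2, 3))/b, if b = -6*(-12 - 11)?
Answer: 61/276 ≈ 0.22101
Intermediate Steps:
P(R, X) = 1/(2*(-2 + X)) (P(R, X) = 1/(2*(X - 2)) = 1/(2*(-2 + X)))
b = 138 (b = -6*(-23) = 138)
(61*P(-2, 3))/b = (61*(1/(2*(-2 + 3))))/138 = (61*((½)/1))*(1/138) = (61*((½)*1))*(1/138) = (61*(½))*(1/138) = (61/2)*(1/138) = 61/276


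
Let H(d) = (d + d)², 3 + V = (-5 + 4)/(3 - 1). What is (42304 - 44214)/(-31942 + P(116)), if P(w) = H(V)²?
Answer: 1910/29541 ≈ 0.064656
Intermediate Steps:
V = -7/2 (V = -3 + (-5 + 4)/(3 - 1) = -3 - 1/2 = -3 - 1*½ = -3 - ½ = -7/2 ≈ -3.5000)
H(d) = 4*d² (H(d) = (2*d)² = 4*d²)
P(w) = 2401 (P(w) = (4*(-7/2)²)² = (4*(49/4))² = 49² = 2401)
(42304 - 44214)/(-31942 + P(116)) = (42304 - 44214)/(-31942 + 2401) = -1910/(-29541) = -1910*(-1/29541) = 1910/29541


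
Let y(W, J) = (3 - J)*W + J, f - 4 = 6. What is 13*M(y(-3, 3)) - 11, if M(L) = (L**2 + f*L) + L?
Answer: 535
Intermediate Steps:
f = 10 (f = 4 + 6 = 10)
y(W, J) = J + W*(3 - J) (y(W, J) = W*(3 - J) + J = J + W*(3 - J))
M(L) = L**2 + 11*L (M(L) = (L**2 + 10*L) + L = L**2 + 11*L)
13*M(y(-3, 3)) - 11 = 13*((3 + 3*(-3) - 1*3*(-3))*(11 + (3 + 3*(-3) - 1*3*(-3)))) - 11 = 13*((3 - 9 + 9)*(11 + (3 - 9 + 9))) - 11 = 13*(3*(11 + 3)) - 11 = 13*(3*14) - 11 = 13*42 - 11 = 546 - 11 = 535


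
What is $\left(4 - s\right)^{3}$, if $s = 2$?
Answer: $8$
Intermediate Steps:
$\left(4 - s\right)^{3} = \left(4 - 2\right)^{3} = 2^{3} = 8$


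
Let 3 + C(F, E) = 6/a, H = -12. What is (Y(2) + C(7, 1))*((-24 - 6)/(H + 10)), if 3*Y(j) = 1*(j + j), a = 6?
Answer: -10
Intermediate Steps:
Y(j) = 2*j/3 (Y(j) = (1*(j + j))/3 = (1*(2*j))/3 = (2*j)/3 = 2*j/3)
C(F, E) = -2 (C(F, E) = -3 + 6/6 = -3 + 6*(⅙) = -3 + 1 = -2)
(Y(2) + C(7, 1))*((-24 - 6)/(H + 10)) = ((⅔)*2 - 2)*((-24 - 6)/(-12 + 10)) = (4/3 - 2)*(-30/(-2)) = -(-20)*(-1)/2 = -⅔*15 = -10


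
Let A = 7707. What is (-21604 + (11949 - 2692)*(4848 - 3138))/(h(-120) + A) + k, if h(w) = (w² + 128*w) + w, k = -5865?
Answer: -23059489/6627 ≈ -3479.6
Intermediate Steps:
h(w) = w² + 129*w
(-21604 + (11949 - 2692)*(4848 - 3138))/(h(-120) + A) + k = (-21604 + (11949 - 2692)*(4848 - 3138))/(-120*(129 - 120) + 7707) - 5865 = (-21604 + 9257*1710)/(-120*9 + 7707) - 5865 = (-21604 + 15829470)/(-1080 + 7707) - 5865 = 15807866/6627 - 5865 = -23059489/6627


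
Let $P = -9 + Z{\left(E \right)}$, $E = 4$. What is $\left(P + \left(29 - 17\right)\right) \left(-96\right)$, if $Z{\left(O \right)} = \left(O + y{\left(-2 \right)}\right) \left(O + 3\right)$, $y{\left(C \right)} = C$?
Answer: $-1632$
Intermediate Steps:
$Z{\left(O \right)} = \left(-2 + O\right) \left(3 + O\right)$ ($Z{\left(O \right)} = \left(O - 2\right) \left(O + 3\right) = \left(-2 + O\right) \left(3 + O\right)$)
$P = 5$ ($P = -9 + \left(-6 + 4 + 4^{2}\right) = -9 + \left(-6 + 4 + 16\right) = -9 + 14 = 5$)
$\left(P + \left(29 - 17\right)\right) \left(-96\right) = \left(5 + \left(29 - 17\right)\right) \left(-96\right) = \left(5 + 12\right) \left(-96\right) = 17 \left(-96\right) = -1632$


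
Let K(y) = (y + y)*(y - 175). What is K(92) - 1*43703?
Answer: -58975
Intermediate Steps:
K(y) = 2*y*(-175 + y) (K(y) = (2*y)*(-175 + y) = 2*y*(-175 + y))
K(92) - 1*43703 = 2*92*(-175 + 92) - 1*43703 = 2*92*(-83) - 43703 = -15272 - 43703 = -58975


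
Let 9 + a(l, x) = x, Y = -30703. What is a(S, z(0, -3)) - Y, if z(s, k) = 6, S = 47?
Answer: 30700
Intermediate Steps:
a(l, x) = -9 + x
a(S, z(0, -3)) - Y = (-9 + 6) - 1*(-30703) = -3 + 30703 = 30700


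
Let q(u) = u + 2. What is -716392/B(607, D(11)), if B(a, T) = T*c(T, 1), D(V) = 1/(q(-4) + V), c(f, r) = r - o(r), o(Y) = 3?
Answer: 3223764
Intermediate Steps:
q(u) = 2 + u
c(f, r) = -3 + r (c(f, r) = r - 1*3 = r - 3 = -3 + r)
D(V) = 1/(-2 + V) (D(V) = 1/((2 - 4) + V) = 1/(-2 + V))
B(a, T) = -2*T (B(a, T) = T*(-3 + 1) = T*(-2) = -2*T)
-716392/B(607, D(11)) = -716392/((-2/(-2 + 11))) = -716392/((-2/9)) = -716392/((-2*1/9)) = -716392/(-2/9) = -716392*(-9/2) = 3223764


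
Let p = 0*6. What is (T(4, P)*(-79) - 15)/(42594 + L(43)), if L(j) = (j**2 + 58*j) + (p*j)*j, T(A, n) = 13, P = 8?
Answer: -1042/46937 ≈ -0.022200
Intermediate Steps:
p = 0
L(j) = j**2 + 58*j (L(j) = (j**2 + 58*j) + (0*j)*j = (j**2 + 58*j) + 0*j = (j**2 + 58*j) + 0 = j**2 + 58*j)
(T(4, P)*(-79) - 15)/(42594 + L(43)) = (13*(-79) - 15)/(42594 + 43*(58 + 43)) = (-1027 - 15)/(42594 + 43*101) = -1042/(42594 + 4343) = -1042/46937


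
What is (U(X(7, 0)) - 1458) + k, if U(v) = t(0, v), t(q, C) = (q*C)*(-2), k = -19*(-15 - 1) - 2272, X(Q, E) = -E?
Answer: -3426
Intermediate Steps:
k = -1968 (k = -19*(-16) - 2272 = 304 - 2272 = -1968)
t(q, C) = -2*C*q (t(q, C) = (C*q)*(-2) = -2*C*q)
U(v) = 0 (U(v) = -2*v*0 = 0)
(U(X(7, 0)) - 1458) + k = (0 - 1458) - 1968 = -1458 - 1968 = -3426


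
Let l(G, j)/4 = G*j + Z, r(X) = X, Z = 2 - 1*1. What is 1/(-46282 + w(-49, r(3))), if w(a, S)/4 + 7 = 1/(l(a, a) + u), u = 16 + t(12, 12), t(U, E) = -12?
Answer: -2403/111282929 ≈ -2.1594e-5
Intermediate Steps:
Z = 1 (Z = 2 - 1 = 1)
l(G, j) = 4 + 4*G*j (l(G, j) = 4*(G*j + 1) = 4*(1 + G*j) = 4 + 4*G*j)
u = 4 (u = 16 - 12 = 4)
w(a, S) = -28 + 4/(8 + 4*a²) (w(a, S) = -28 + 4/((4 + 4*a*a) + 4) = -28 + 4/((4 + 4*a²) + 4) = -28 + 4/(8 + 4*a²))
1/(-46282 + w(-49, r(3))) = 1/(-46282 + (-55 - 28*(-49)²)/(2 + (-49)²)) = 1/(-46282 + (-55 - 28*2401)/(2 + 2401)) = 1/(-46282 + (-55 - 67228)/2403) = 1/(-46282 + (1/2403)*(-67283)) = 1/(-46282 - 67283/2403) = 1/(-111282929/2403) = -2403/111282929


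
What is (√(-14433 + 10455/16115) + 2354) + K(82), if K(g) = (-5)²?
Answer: 2379 + 2*I*√37479838341/3223 ≈ 2379.0 + 120.13*I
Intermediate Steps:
K(g) = 25
(√(-14433 + 10455/16115) + 2354) + K(82) = (√(-14433 + 10455/16115) + 2354) + 25 = (√(-14433 + 10455*(1/16115)) + 2354) + 25 = (√(-14433 + 2091/3223) + 2354) + 25 = (√(-46515468/3223) + 2354) + 25 = (2*I*√37479838341/3223 + 2354) + 25 = (2354 + 2*I*√37479838341/3223) + 25 = 2379 + 2*I*√37479838341/3223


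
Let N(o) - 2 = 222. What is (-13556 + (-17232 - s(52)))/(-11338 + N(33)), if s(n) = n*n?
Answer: 16746/5557 ≈ 3.0135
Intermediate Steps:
s(n) = n**2
N(o) = 224 (N(o) = 2 + 222 = 224)
(-13556 + (-17232 - s(52)))/(-11338 + N(33)) = (-13556 + (-17232 - 1*52**2))/(-11338 + 224) = (-13556 + (-17232 - 1*2704))/(-11114) = (-13556 + (-17232 - 2704))*(-1/11114) = (-13556 - 19936)*(-1/11114) = -33492*(-1/11114) = 16746/5557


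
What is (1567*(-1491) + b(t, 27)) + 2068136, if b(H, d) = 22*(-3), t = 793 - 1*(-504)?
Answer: -268327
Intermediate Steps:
t = 1297 (t = 793 + 504 = 1297)
b(H, d) = -66
(1567*(-1491) + b(t, 27)) + 2068136 = (1567*(-1491) - 66) + 2068136 = (-2336397 - 66) + 2068136 = -2336463 + 2068136 = -268327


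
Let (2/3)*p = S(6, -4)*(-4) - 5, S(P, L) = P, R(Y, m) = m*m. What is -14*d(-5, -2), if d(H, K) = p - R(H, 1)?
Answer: 623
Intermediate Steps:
R(Y, m) = m**2
p = -87/2 (p = 3*(6*(-4) - 5)/2 = 3*(-24 - 5)/2 = (3/2)*(-29) = -87/2 ≈ -43.500)
d(H, K) = -89/2 (d(H, K) = -87/2 - 1*1**2 = -87/2 - 1*1 = -87/2 - 1 = -89/2)
-14*d(-5, -2) = -14*(-89/2) = 623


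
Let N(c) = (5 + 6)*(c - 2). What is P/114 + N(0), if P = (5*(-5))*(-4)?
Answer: -1204/57 ≈ -21.123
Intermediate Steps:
P = 100 (P = -25*(-4) = 100)
N(c) = -22 + 11*c (N(c) = 11*(-2 + c) = -22 + 11*c)
P/114 + N(0) = 100/114 + (-22 + 11*0) = (1/114)*100 + (-22 + 0) = 50/57 - 22 = -1204/57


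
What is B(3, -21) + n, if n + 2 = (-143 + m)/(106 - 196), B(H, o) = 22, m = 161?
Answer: 99/5 ≈ 19.800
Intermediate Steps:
n = -11/5 (n = -2 + (-143 + 161)/(106 - 196) = -2 + 18/(-90) = -2 + 18*(-1/90) = -2 - ⅕ = -11/5 ≈ -2.2000)
B(3, -21) + n = 22 - 11/5 = 99/5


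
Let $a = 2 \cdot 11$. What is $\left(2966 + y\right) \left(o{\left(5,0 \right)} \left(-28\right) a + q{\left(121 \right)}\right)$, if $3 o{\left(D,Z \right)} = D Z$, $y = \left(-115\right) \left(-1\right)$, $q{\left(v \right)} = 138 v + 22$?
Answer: $51514320$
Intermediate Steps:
$q{\left(v \right)} = 22 + 138 v$
$a = 22$
$y = 115$
$o{\left(D,Z \right)} = \frac{D Z}{3}$
$\left(2966 + y\right) \left(o{\left(5,0 \right)} \left(-28\right) a + q{\left(121 \right)}\right) = \left(2966 + 115\right) \left(\frac{1}{3} \cdot 5 \cdot 0 \left(-28\right) 22 + \left(22 + 138 \cdot 121\right)\right) = 3081 \left(0 \left(-28\right) 22 + \left(22 + 16698\right)\right) = 3081 \left(0 \cdot 22 + 16720\right) = 3081 \left(0 + 16720\right) = 3081 \cdot 16720 = 51514320$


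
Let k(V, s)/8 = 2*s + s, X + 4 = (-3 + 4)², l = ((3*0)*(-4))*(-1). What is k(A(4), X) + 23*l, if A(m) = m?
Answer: -72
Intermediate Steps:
l = 0 (l = (0*(-4))*(-1) = 0*(-1) = 0)
X = -3 (X = -4 + (-3 + 4)² = -4 + 1² = -4 + 1 = -3)
k(V, s) = 24*s (k(V, s) = 8*(2*s + s) = 8*(3*s) = 24*s)
k(A(4), X) + 23*l = 24*(-3) + 23*0 = -72 + 0 = -72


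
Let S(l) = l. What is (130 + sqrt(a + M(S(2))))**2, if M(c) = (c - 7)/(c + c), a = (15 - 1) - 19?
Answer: 67575/4 + 650*I ≈ 16894.0 + 650.0*I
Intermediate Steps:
a = -5 (a = 14 - 19 = -5)
M(c) = (-7 + c)/(2*c) (M(c) = (-7 + c)/((2*c)) = (-7 + c)*(1/(2*c)) = (-7 + c)/(2*c))
(130 + sqrt(a + M(S(2))))**2 = (130 + sqrt(-5 + (1/2)*(-7 + 2)/2))**2 = (130 + sqrt(-5 + (1/2)*(1/2)*(-5)))**2 = (130 + sqrt(-5 - 5/4))**2 = (130 + sqrt(-25/4))**2 = (130 + 5*I/2)**2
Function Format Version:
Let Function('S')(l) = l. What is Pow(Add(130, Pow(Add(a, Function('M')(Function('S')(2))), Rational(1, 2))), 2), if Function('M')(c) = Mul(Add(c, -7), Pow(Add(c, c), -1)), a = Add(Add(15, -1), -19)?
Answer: Add(Rational(67575, 4), Mul(650, I)) ≈ Add(16894., Mul(650.00, I))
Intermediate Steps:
a = -5 (a = Add(14, -19) = -5)
Function('M')(c) = Mul(Rational(1, 2), Pow(c, -1), Add(-7, c)) (Function('M')(c) = Mul(Add(-7, c), Pow(Mul(2, c), -1)) = Mul(Add(-7, c), Mul(Rational(1, 2), Pow(c, -1))) = Mul(Rational(1, 2), Pow(c, -1), Add(-7, c)))
Pow(Add(130, Pow(Add(a, Function('M')(Function('S')(2))), Rational(1, 2))), 2) = Pow(Add(130, Pow(Add(-5, Mul(Rational(1, 2), Pow(2, -1), Add(-7, 2))), Rational(1, 2))), 2) = Pow(Add(130, Pow(Add(-5, Mul(Rational(1, 2), Rational(1, 2), -5)), Rational(1, 2))), 2) = Pow(Add(130, Pow(Add(-5, Rational(-5, 4)), Rational(1, 2))), 2) = Pow(Add(130, Pow(Rational(-25, 4), Rational(1, 2))), 2) = Pow(Add(130, Mul(Rational(5, 2), I)), 2)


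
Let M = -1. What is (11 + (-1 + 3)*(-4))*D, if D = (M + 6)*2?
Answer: 30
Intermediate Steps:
D = 10 (D = (-1 + 6)*2 = 5*2 = 10)
(11 + (-1 + 3)*(-4))*D = (11 + (-1 + 3)*(-4))*10 = (11 + 2*(-4))*10 = (11 - 8)*10 = 3*10 = 30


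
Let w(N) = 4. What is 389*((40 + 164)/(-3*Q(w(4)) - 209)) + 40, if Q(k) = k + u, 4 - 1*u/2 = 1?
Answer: -69796/239 ≈ -292.03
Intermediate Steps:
u = 6 (u = 8 - 2*1 = 8 - 2 = 6)
Q(k) = 6 + k (Q(k) = k + 6 = 6 + k)
389*((40 + 164)/(-3*Q(w(4)) - 209)) + 40 = 389*((40 + 164)/(-3*(6 + 4) - 209)) + 40 = 389*(204/(-3*10 - 209)) + 40 = 389*(204/(-30 - 209)) + 40 = 389*(204/(-239)) + 40 = 389*(204*(-1/239)) + 40 = 389*(-204/239) + 40 = -79356/239 + 40 = -69796/239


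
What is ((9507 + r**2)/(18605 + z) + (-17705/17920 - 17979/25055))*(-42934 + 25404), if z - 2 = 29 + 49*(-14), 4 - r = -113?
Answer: 116789245643129/16118583040 ≈ 7245.6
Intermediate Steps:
r = 117 (r = 4 - 1*(-113) = 4 + 113 = 117)
z = -655 (z = 2 + (29 + 49*(-14)) = 2 + (29 - 686) = 2 - 657 = -655)
((9507 + r**2)/(18605 + z) + (-17705/17920 - 17979/25055))*(-42934 + 25404) = ((9507 + 117**2)/(18605 - 655) + (-17705/17920 - 17979/25055))*(-42934 + 25404) = ((9507 + 13689)/17950 + (-17705*1/17920 - 17979*1/25055))*(-17530) = (23196*(1/17950) + (-3541/3584 - 17979/25055))*(-17530) = (11598/8975 - 153156491/89797120)*(-17530) = -66622501793/161185830400*(-17530) = 116789245643129/16118583040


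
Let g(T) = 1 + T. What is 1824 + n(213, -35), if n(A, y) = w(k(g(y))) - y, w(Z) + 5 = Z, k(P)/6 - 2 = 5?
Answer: 1896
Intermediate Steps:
k(P) = 42 (k(P) = 12 + 6*5 = 12 + 30 = 42)
w(Z) = -5 + Z
n(A, y) = 37 - y (n(A, y) = (-5 + 42) - y = 37 - y)
1824 + n(213, -35) = 1824 + (37 - 1*(-35)) = 1824 + (37 + 35) = 1824 + 72 = 1896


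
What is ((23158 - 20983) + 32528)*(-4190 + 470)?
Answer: -129095160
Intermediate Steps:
((23158 - 20983) + 32528)*(-4190 + 470) = (2175 + 32528)*(-3720) = 34703*(-3720) = -129095160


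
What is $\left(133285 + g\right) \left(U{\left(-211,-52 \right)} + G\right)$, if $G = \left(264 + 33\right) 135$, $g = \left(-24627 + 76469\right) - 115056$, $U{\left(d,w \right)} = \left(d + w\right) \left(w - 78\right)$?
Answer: $5205224235$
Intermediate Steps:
$U{\left(d,w \right)} = \left(-78 + w\right) \left(d + w\right)$ ($U{\left(d,w \right)} = \left(d + w\right) \left(-78 + w\right) = \left(-78 + w\right) \left(d + w\right)$)
$g = -63214$ ($g = 51842 - 115056 = -63214$)
$G = 40095$ ($G = 297 \cdot 135 = 40095$)
$\left(133285 + g\right) \left(U{\left(-211,-52 \right)} + G\right) = \left(133285 - 63214\right) \left(\left(\left(-52\right)^{2} - -16458 - -4056 - -10972\right) + 40095\right) = 70071 \left(\left(2704 + 16458 + 4056 + 10972\right) + 40095\right) = 70071 \left(34190 + 40095\right) = 70071 \cdot 74285 = 5205224235$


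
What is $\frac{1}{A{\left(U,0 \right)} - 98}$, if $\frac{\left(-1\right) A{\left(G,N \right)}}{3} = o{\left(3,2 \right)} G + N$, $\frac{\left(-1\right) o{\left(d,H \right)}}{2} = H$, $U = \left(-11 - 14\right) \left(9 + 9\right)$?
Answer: $- \frac{1}{5498} \approx -0.00018188$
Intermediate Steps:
$U = -450$ ($U = \left(-25\right) 18 = -450$)
$o{\left(d,H \right)} = - 2 H$
$A{\left(G,N \right)} = - 3 N + 12 G$ ($A{\left(G,N \right)} = - 3 \left(\left(-2\right) 2 G + N\right) = - 3 \left(- 4 G + N\right) = - 3 \left(N - 4 G\right) = - 3 N + 12 G$)
$\frac{1}{A{\left(U,0 \right)} - 98} = \frac{1}{\left(\left(-3\right) 0 + 12 \left(-450\right)\right) - 98} = \frac{1}{\left(0 - 5400\right) - 98} = \frac{1}{-5400 - 98} = \frac{1}{-5498} = - \frac{1}{5498}$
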